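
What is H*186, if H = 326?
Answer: 60636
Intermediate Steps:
H*186 = 326*186 = 60636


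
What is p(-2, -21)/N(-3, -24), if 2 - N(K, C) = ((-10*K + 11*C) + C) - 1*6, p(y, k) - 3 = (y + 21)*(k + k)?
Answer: -795/266 ≈ -2.9887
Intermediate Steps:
p(y, k) = 3 + 2*k*(21 + y) (p(y, k) = 3 + (y + 21)*(k + k) = 3 + (21 + y)*(2*k) = 3 + 2*k*(21 + y))
N(K, C) = 8 - 12*C + 10*K (N(K, C) = 2 - (((-10*K + 11*C) + C) - 1*6) = 2 - ((-10*K + 12*C) - 6) = 2 - (-6 - 10*K + 12*C) = 2 + (6 - 12*C + 10*K) = 8 - 12*C + 10*K)
p(-2, -21)/N(-3, -24) = (3 + 42*(-21) + 2*(-21)*(-2))/(8 - 12*(-24) + 10*(-3)) = (3 - 882 + 84)/(8 + 288 - 30) = -795/266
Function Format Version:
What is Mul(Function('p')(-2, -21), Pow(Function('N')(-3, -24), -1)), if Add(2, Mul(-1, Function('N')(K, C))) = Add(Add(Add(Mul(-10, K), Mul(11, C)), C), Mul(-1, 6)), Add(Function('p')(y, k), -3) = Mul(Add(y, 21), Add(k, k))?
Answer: Rational(-795, 266) ≈ -2.9887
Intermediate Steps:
Function('p')(y, k) = Add(3, Mul(2, k, Add(21, y))) (Function('p')(y, k) = Add(3, Mul(Add(y, 21), Add(k, k))) = Add(3, Mul(Add(21, y), Mul(2, k))) = Add(3, Mul(2, k, Add(21, y))))
Function('N')(K, C) = Add(8, Mul(-12, C), Mul(10, K)) (Function('N')(K, C) = Add(2, Mul(-1, Add(Add(Add(Mul(-10, K), Mul(11, C)), C), Mul(-1, 6)))) = Add(2, Mul(-1, Add(Add(Mul(-10, K), Mul(12, C)), -6))) = Add(2, Mul(-1, Add(-6, Mul(-10, K), Mul(12, C)))) = Add(2, Add(6, Mul(-12, C), Mul(10, K))) = Add(8, Mul(-12, C), Mul(10, K)))
Mul(Function('p')(-2, -21), Pow(Function('N')(-3, -24), -1)) = Mul(Add(3, Mul(42, -21), Mul(2, -21, -2)), Pow(Add(8, Mul(-12, -24), Mul(10, -3)), -1)) = Mul(Add(3, -882, 84), Pow(Add(8, 288, -30), -1)) = Mul(-795, Pow(266, -1)) = Mul(-795, Rational(1, 266)) = Rational(-795, 266)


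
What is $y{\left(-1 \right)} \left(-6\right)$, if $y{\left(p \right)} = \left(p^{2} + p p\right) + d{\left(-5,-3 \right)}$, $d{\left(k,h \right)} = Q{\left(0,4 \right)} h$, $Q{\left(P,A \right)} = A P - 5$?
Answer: $-102$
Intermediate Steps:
$Q{\left(P,A \right)} = -5 + A P$
$d{\left(k,h \right)} = - 5 h$ ($d{\left(k,h \right)} = \left(-5 + 4 \cdot 0\right) h = \left(-5 + 0\right) h = - 5 h$)
$y{\left(p \right)} = 15 + 2 p^{2}$ ($y{\left(p \right)} = \left(p^{2} + p p\right) - -15 = \left(p^{2} + p^{2}\right) + 15 = 2 p^{2} + 15 = 15 + 2 p^{2}$)
$y{\left(-1 \right)} \left(-6\right) = \left(15 + 2 \left(-1\right)^{2}\right) \left(-6\right) = \left(15 + 2 \cdot 1\right) \left(-6\right) = \left(15 + 2\right) \left(-6\right) = 17 \left(-6\right) = -102$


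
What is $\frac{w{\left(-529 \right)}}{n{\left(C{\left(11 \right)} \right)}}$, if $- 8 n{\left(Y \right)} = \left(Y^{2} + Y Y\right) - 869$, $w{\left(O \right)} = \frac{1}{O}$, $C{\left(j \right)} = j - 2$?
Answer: $- \frac{8}{374003} \approx -2.139 \cdot 10^{-5}$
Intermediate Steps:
$C{\left(j \right)} = -2 + j$ ($C{\left(j \right)} = j - 2 = -2 + j$)
$n{\left(Y \right)} = \frac{869}{8} - \frac{Y^{2}}{4}$ ($n{\left(Y \right)} = - \frac{\left(Y^{2} + Y Y\right) - 869}{8} = - \frac{\left(Y^{2} + Y^{2}\right) - 869}{8} = - \frac{2 Y^{2} - 869}{8} = - \frac{-869 + 2 Y^{2}}{8} = \frac{869}{8} - \frac{Y^{2}}{4}$)
$\frac{w{\left(-529 \right)}}{n{\left(C{\left(11 \right)} \right)}} = \frac{1}{\left(-529\right) \left(\frac{869}{8} - \frac{\left(-2 + 11\right)^{2}}{4}\right)} = - \frac{1}{529 \left(\frac{869}{8} - \frac{9^{2}}{4}\right)} = - \frac{1}{529 \left(\frac{869}{8} - \frac{81}{4}\right)} = - \frac{1}{529 \cdot \frac{707}{8}} = \left(- \frac{1}{529}\right) \frac{8}{707} = - \frac{8}{374003}$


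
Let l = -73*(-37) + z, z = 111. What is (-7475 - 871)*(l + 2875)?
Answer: -47463702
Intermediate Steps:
l = 2812 (l = -73*(-37) + 111 = 2701 + 111 = 2812)
(-7475 - 871)*(l + 2875) = (-7475 - 871)*(2812 + 2875) = -8346*5687 = -47463702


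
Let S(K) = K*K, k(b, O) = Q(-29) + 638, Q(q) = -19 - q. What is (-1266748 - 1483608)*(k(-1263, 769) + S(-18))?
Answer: -2673346032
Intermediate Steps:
k(b, O) = 648 (k(b, O) = (-19 - 1*(-29)) + 638 = (-19 + 29) + 638 = 10 + 638 = 648)
S(K) = K²
(-1266748 - 1483608)*(k(-1263, 769) + S(-18)) = (-1266748 - 1483608)*(648 + (-18)²) = -2750356*(648 + 324) = -2750356*972 = -2673346032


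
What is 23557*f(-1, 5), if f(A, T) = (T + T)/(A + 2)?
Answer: 235570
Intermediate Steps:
f(A, T) = 2*T/(2 + A) (f(A, T) = (2*T)/(2 + A) = 2*T/(2 + A))
23557*f(-1, 5) = 23557*(2*5/(2 - 1)) = 23557*(2*5/1) = 23557*(2*5*1) = 23557*10 = 235570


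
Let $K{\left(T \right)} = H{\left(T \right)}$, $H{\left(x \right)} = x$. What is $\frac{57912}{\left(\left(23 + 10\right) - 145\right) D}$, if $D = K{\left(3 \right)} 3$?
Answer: $- \frac{2413}{42} \approx -57.452$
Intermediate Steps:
$K{\left(T \right)} = T$
$D = 9$ ($D = 3 \cdot 3 = 9$)
$\frac{57912}{\left(\left(23 + 10\right) - 145\right) D} = \frac{57912}{\left(\left(23 + 10\right) - 145\right) 9} = \frac{57912}{\left(33 - 145\right) 9} = \frac{57912}{\left(-112\right) 9} = \frac{57912}{-1008} = 57912 \left(- \frac{1}{1008}\right) = - \frac{2413}{42}$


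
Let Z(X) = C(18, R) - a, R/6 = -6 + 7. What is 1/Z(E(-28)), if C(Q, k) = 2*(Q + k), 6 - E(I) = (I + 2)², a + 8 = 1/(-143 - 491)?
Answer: 634/35505 ≈ 0.017857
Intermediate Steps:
a = -5073/634 (a = -8 + 1/(-143 - 491) = -8 + 1/(-634) = -8 - 1/634 = -5073/634 ≈ -8.0016)
R = 6 (R = 6*(-6 + 7) = 6*1 = 6)
E(I) = 6 - (2 + I)² (E(I) = 6 - (I + 2)² = 6 - (2 + I)²)
C(Q, k) = 2*Q + 2*k
Z(X) = 35505/634 (Z(X) = (2*18 + 2*6) - 1*(-5073/634) = (36 + 12) + 5073/634 = 48 + 5073/634 = 35505/634)
1/Z(E(-28)) = 1/(35505/634) = 634/35505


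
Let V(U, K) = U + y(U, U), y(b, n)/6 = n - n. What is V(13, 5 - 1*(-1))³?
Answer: 2197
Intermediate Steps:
y(b, n) = 0 (y(b, n) = 6*(n - n) = 6*0 = 0)
V(U, K) = U (V(U, K) = U + 0 = U)
V(13, 5 - 1*(-1))³ = 13³ = 2197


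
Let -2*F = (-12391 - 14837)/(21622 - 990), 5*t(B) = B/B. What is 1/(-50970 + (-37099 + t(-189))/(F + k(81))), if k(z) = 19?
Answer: -1014055/53599939454 ≈ -1.8919e-5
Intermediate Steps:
t(B) = ⅕ (t(B) = (B/B)/5 = (⅕)*1 = ⅕)
F = 6807/10316 (F = -(-12391 - 14837)/(2*(21622 - 990)) = -(-13614)/20632 = -½*(-6807/5158) = 6807/10316 ≈ 0.65985)
1/(-50970 + (-37099 + t(-189))/(F + k(81))) = 1/(-50970 + (-37099 + ⅕)/(6807/10316 + 19)) = 1/(-50970 - 185494/(5*202811/10316)) = 1/(-50970 - 185494/5*10316/202811) = 1/(-50970 - 1913556104/1014055) = 1/(-53599939454/1014055) = -1014055/53599939454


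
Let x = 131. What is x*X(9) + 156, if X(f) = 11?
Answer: 1597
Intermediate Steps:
x*X(9) + 156 = 131*11 + 156 = 1441 + 156 = 1597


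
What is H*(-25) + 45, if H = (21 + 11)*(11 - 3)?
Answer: -6355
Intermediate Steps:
H = 256 (H = 32*8 = 256)
H*(-25) + 45 = 256*(-25) + 45 = -6400 + 45 = -6355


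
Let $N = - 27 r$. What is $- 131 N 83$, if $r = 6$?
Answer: $1761426$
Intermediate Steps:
$N = -162$ ($N = \left(-27\right) 6 = -162$)
$- 131 N 83 = \left(-131\right) \left(-162\right) 83 = 21222 \cdot 83 = 1761426$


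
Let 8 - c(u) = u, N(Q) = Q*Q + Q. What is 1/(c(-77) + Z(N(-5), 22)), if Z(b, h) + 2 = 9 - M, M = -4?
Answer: 1/96 ≈ 0.010417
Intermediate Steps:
N(Q) = Q + Q² (N(Q) = Q² + Q = Q + Q²)
Z(b, h) = 11 (Z(b, h) = -2 + (9 - 1*(-4)) = -2 + (9 + 4) = -2 + 13 = 11)
c(u) = 8 - u
1/(c(-77) + Z(N(-5), 22)) = 1/((8 - 1*(-77)) + 11) = 1/((8 + 77) + 11) = 1/(85 + 11) = 1/96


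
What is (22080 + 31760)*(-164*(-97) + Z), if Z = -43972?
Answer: -1510965760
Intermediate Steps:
(22080 + 31760)*(-164*(-97) + Z) = (22080 + 31760)*(-164*(-97) - 43972) = 53840*(15908 - 43972) = 53840*(-28064) = -1510965760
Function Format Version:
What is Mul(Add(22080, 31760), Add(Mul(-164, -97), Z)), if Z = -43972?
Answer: -1510965760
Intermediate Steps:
Mul(Add(22080, 31760), Add(Mul(-164, -97), Z)) = Mul(Add(22080, 31760), Add(Mul(-164, -97), -43972)) = Mul(53840, Add(15908, -43972)) = Mul(53840, -28064) = -1510965760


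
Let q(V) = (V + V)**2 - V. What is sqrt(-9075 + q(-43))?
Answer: 2*I*sqrt(409) ≈ 40.448*I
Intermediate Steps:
q(V) = -V + 4*V**2 (q(V) = (2*V)**2 - V = 4*V**2 - V = -V + 4*V**2)
sqrt(-9075 + q(-43)) = sqrt(-9075 - 43*(-1 + 4*(-43))) = sqrt(-9075 - 43*(-1 - 172)) = sqrt(-9075 - 43*(-173)) = sqrt(-9075 + 7439) = sqrt(-1636) = 2*I*sqrt(409)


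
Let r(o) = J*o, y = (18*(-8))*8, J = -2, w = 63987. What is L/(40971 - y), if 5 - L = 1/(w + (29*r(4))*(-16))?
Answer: 338494/2851684977 ≈ 0.00011870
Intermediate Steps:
y = -1152 (y = -144*8 = -1152)
r(o) = -2*o
L = 338494/67699 (L = 5 - 1/(63987 + (29*(-2*4))*(-16)) = 5 - 1/(63987 + (29*(-8))*(-16)) = 5 - 1/(63987 - 232*(-16)) = 5 - 1/(63987 + 3712) = 5 - 1/67699 = 338494/67699 ≈ 5.0000)
L/(40971 - y) = 338494/(67699*(40971 - 1*(-1152))) = 338494/(67699*(40971 + 1152)) = (338494/67699)/42123 = (338494/67699)*(1/42123) = 338494/2851684977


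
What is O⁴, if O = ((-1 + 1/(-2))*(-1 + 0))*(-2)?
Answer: 81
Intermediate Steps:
O = -3 (O = ((-1 - ½)*(-1))*(-2) = -3/2*(-1)*(-2) = (3/2)*(-2) = -3)
O⁴ = (-3)⁴ = 81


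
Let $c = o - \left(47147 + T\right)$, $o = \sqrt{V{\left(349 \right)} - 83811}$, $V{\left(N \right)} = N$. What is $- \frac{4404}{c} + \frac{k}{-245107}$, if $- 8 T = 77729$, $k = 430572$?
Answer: $- \frac{12008380119280772}{7326562569678113} + \frac{93952 i \sqrt{83462}}{29891282459} \approx -1.639 + 0.00090804 i$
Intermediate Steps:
$T = - \frac{77729}{8}$ ($T = \left(- \frac{1}{8}\right) 77729 = - \frac{77729}{8} \approx -9716.1$)
$o = i \sqrt{83462}$ ($o = \sqrt{349 - 83811} = \sqrt{-83462} = i \sqrt{83462} \approx 288.9 i$)
$c = - \frac{299447}{8} + i \sqrt{83462}$ ($c = i \sqrt{83462} - \frac{299447}{8} = - \frac{299447}{8} + i \sqrt{83462} \approx -37431.0 + 288.9 i$)
$- \frac{4404}{c} + \frac{k}{-245107} = - \frac{4404}{- \frac{299447}{8} + i \sqrt{83462}} + \frac{430572}{-245107} = - \frac{4404}{- \frac{299447}{8} + i \sqrt{83462}} + 430572 \left(- \frac{1}{245107}\right) = - \frac{4404}{- \frac{299447}{8} + i \sqrt{83462}} - \frac{430572}{245107} = - \frac{430572}{245107} - \frac{4404}{- \frac{299447}{8} + i \sqrt{83462}}$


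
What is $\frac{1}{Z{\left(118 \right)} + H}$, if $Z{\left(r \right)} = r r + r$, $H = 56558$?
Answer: $\frac{1}{70600} \approx 1.4164 \cdot 10^{-5}$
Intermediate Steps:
$Z{\left(r \right)} = r + r^{2}$ ($Z{\left(r \right)} = r^{2} + r = r + r^{2}$)
$\frac{1}{Z{\left(118 \right)} + H} = \frac{1}{118 \left(1 + 118\right) + 56558} = \frac{1}{118 \cdot 119 + 56558} = \frac{1}{14042 + 56558} = \frac{1}{70600}$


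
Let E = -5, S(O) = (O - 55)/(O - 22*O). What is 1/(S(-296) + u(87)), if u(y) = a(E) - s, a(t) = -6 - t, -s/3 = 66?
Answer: 2072/408067 ≈ 0.0050776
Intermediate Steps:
s = -198 (s = -3*66 = -198)
S(O) = -(-55 + O)/(21*O) (S(O) = (-55 + O)/((-21*O)) = (-55 + O)*(-1/(21*O)) = -(-55 + O)/(21*O))
u(y) = 197 (u(y) = (-6 - 1*(-5)) - 1*(-198) = (-6 + 5) + 198 = -1 + 198 = 197)
1/(S(-296) + u(87)) = 1/((1/21)*(55 - 1*(-296))/(-296) + 197) = 1/((1/21)*(-1/296)*(55 + 296) + 197) = 1/((1/21)*(-1/296)*351 + 197) = 1/(-117/2072 + 197) = 1/(408067/2072) = 2072/408067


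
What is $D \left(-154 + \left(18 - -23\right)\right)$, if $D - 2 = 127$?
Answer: $-14577$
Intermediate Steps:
$D = 129$ ($D = 2 + 127 = 129$)
$D \left(-154 + \left(18 - -23\right)\right) = 129 \left(-154 + \left(18 - -23\right)\right) = 129 \left(-154 + \left(18 + 23\right)\right) = 129 \left(-154 + 41\right) = 129 \left(-113\right) = -14577$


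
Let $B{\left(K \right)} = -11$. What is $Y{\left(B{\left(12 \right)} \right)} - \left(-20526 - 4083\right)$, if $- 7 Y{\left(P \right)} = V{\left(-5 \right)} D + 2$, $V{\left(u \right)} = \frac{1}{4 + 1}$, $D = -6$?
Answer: $\frac{861311}{35} \approx 24609.0$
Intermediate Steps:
$V{\left(u \right)} = \frac{1}{5}$
$Y{\left(P \right)} = - \frac{4}{35}$ ($Y{\left(P \right)} = - \frac{\frac{1}{5} \left(-6\right) + 2}{7} = - \frac{- \frac{6}{5} + 2}{7} = \left(- \frac{1}{7}\right) \frac{4}{5} = - \frac{4}{35}$)
$Y{\left(B{\left(12 \right)} \right)} - \left(-20526 - 4083\right) = - \frac{4}{35} - \left(-20526 - 4083\right) = - \frac{4}{35} - -24609 = - \frac{4}{35} + 24609 = \frac{861311}{35}$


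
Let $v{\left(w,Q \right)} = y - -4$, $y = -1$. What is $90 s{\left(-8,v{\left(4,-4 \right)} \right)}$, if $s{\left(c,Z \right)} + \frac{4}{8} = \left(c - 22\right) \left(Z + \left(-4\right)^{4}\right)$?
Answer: $-699345$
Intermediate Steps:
$v{\left(w,Q \right)} = 3$ ($v{\left(w,Q \right)} = -1 - -4 = -1 + 4 = 3$)
$s{\left(c,Z \right)} = - \frac{1}{2} + \left(-22 + c\right) \left(256 + Z\right)$ ($s{\left(c,Z \right)} = - \frac{1}{2} + \left(c - 22\right) \left(Z + \left(-4\right)^{4}\right) = - \frac{1}{2} + \left(-22 + c\right) \left(Z + 256\right) = - \frac{1}{2} + \left(-22 + c\right) \left(256 + Z\right)$)
$90 s{\left(-8,v{\left(4,-4 \right)} \right)} = 90 \left(- \frac{11265}{2} - 66 + 256 \left(-8\right) + 3 \left(-8\right)\right) = 90 \left(- \frac{11265}{2} - 66 - 2048 - 24\right) = 90 \left(- \frac{15541}{2}\right) = -699345$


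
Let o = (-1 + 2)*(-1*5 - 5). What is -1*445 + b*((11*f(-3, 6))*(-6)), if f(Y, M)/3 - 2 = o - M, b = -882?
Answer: -2445349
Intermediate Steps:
o = -10 (o = 1*(-5 - 5) = 1*(-10) = -10)
f(Y, M) = -24 - 3*M (f(Y, M) = 6 + 3*(-10 - M) = 6 + (-30 - 3*M) = -24 - 3*M)
-1*445 + b*((11*f(-3, 6))*(-6)) = -1*445 - 882*11*(-24 - 3*6)*(-6) = -445 - 882*11*(-24 - 18)*(-6) = -445 - 882*11*(-42)*(-6) = -445 - (-407484)*(-6) = -445 - 882*2772 = -445 - 2444904 = -2445349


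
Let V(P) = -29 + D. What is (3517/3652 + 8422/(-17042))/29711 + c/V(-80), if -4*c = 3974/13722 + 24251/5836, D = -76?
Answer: 41200487088957250529/3887143782322191042960 ≈ 0.010599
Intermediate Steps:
V(P) = -105 (V(P) = -29 - 76 = -105)
c = -177982243/160163184 (c = -(3974/13722 + 24251/5836)/4 = -(3974*(1/13722) + 24251*(1/5836))/4 = -(1987/6861 + 24251/5836)/4 = -¼*177982243/40040796 = -177982243/160163184 ≈ -1.1113)
(3517/3652 + 8422/(-17042))/29711 + c/V(-80) = (3517/3652 + 8422/(-17042))/29711 - 177982243/160163184/(-105) = (3517*(1/3652) + 8422*(-1/17042))*(1/29711) - 177982243/160163184*(-1/105) = (3517/3652 - 4211/8521)*(1/29711) + 177982243/16817134320 = (14589785/31118692)*(1/29711) + 177982243/16817134320 = 14589785/924567458012 + 177982243/16817134320 = 41200487088957250529/3887143782322191042960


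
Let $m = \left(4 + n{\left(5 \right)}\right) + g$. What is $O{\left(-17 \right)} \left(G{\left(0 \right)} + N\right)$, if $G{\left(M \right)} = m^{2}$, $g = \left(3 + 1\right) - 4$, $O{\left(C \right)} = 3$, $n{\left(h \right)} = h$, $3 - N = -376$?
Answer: $1380$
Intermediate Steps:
$N = 379$ ($N = 3 - -376 = 3 + 376 = 379$)
$g = 0$ ($g = 4 - 4 = 0$)
$m = 9$ ($m = \left(4 + 5\right) + 0 = 9 + 0 = 9$)
$G{\left(M \right)} = 81$ ($G{\left(M \right)} = 9^{2} = 81$)
$O{\left(-17 \right)} \left(G{\left(0 \right)} + N\right) = 3 \left(81 + 379\right) = 3 \cdot 460 = 1380$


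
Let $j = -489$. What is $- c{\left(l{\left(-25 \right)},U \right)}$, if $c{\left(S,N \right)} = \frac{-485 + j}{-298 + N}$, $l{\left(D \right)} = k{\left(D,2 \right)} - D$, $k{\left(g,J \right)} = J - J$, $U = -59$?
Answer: $- \frac{974}{357} \approx -2.7283$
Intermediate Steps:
$k{\left(g,J \right)} = 0$
$l{\left(D \right)} = - D$ ($l{\left(D \right)} = 0 - D = - D$)
$c{\left(S,N \right)} = - \frac{974}{-298 + N}$ ($c{\left(S,N \right)} = \frac{-485 - 489}{-298 + N} = - \frac{974}{-298 + N}$)
$- c{\left(l{\left(-25 \right)},U \right)} = - \frac{-974}{-298 - 59} = - \frac{-974}{-357} = - \frac{\left(-974\right) \left(-1\right)}{357} = \left(-1\right) \frac{974}{357} = - \frac{974}{357}$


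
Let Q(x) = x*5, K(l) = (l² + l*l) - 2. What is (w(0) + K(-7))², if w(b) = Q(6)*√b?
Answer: 9216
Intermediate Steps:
K(l) = -2 + 2*l² (K(l) = (l² + l²) - 2 = 2*l² - 2 = -2 + 2*l²)
Q(x) = 5*x
w(b) = 30*√b (w(b) = (5*6)*√b = 30*√b)
(w(0) + K(-7))² = (30*√0 + (-2 + 2*(-7)²))² = (30*0 + (-2 + 2*49))² = (0 + (-2 + 98))² = (0 + 96)² = 96² = 9216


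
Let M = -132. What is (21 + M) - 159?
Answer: -270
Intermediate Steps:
(21 + M) - 159 = (21 - 132) - 159 = -111 - 159 = -270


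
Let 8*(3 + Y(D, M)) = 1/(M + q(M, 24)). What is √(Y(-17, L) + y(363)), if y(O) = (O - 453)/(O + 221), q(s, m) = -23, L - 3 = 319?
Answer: I*√24039602990/87308 ≈ 1.7759*I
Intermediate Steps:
L = 322 (L = 3 + 319 = 322)
Y(D, M) = -3 + 1/(8*(-23 + M)) (Y(D, M) = -3 + 1/(8*(M - 23)) = -3 + 1/(8*(-23 + M)))
y(O) = (-453 + O)/(221 + O)
√(Y(-17, L) + y(363)) = √((553 - 24*322)/(8*(-23 + 322)) + (-453 + 363)/(221 + 363)) = √((⅛)*(553 - 7728)/299 - 90/584) = √((⅛)*(1/299)*(-7175) + (1/584)*(-90)) = √(-7175/2392 - 45/292) = √(-550685/174616) = I*√24039602990/87308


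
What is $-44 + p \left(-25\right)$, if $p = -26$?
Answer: $606$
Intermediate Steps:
$-44 + p \left(-25\right) = -44 - -650 = -44 + 650 = 606$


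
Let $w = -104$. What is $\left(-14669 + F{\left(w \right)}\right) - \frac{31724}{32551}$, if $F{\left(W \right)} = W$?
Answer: $- \frac{480907647}{32551} \approx -14774.0$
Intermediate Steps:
$\left(-14669 + F{\left(w \right)}\right) - \frac{31724}{32551} = \left(-14669 - 104\right) - \frac{31724}{32551} = -14773 - \frac{31724}{32551} = - \frac{480907647}{32551}$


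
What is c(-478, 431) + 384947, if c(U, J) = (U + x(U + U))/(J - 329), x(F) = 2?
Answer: 1154827/3 ≈ 3.8494e+5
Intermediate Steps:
c(U, J) = (2 + U)/(-329 + J) (c(U, J) = (U + 2)/(J - 329) = (2 + U)/(-329 + J))
c(-478, 431) + 384947 = (2 - 478)/(-329 + 431) + 384947 = -476/102 + 384947 = (1/102)*(-476) + 384947 = -14/3 + 384947 = 1154827/3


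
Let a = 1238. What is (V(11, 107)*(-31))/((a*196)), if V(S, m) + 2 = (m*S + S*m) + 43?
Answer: -74245/242648 ≈ -0.30598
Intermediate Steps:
V(S, m) = 41 + 2*S*m (V(S, m) = -2 + ((m*S + S*m) + 43) = -2 + ((S*m + S*m) + 43) = -2 + (2*S*m + 43) = -2 + (43 + 2*S*m) = 41 + 2*S*m)
(V(11, 107)*(-31))/((a*196)) = ((41 + 2*11*107)*(-31))/((1238*196)) = ((41 + 2354)*(-31))/242648 = (2395*(-31))*(1/242648) = -74245*1/242648 = -74245/242648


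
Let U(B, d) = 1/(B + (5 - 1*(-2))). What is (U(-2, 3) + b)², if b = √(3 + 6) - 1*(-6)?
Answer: 2116/25 ≈ 84.640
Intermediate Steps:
U(B, d) = 1/(7 + B) (U(B, d) = 1/(B + (5 + 2)) = 1/(B + 7) = 1/(7 + B))
b = 9 (b = √9 + 6 = 3 + 6 = 9)
(U(-2, 3) + b)² = (1/(7 - 2) + 9)² = (1/5 + 9)² = (⅕ + 9)² = (46/5)² = 2116/25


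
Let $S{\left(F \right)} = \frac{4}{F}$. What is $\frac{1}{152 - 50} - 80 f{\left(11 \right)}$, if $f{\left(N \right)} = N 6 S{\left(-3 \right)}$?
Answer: $\frac{718081}{102} \approx 7040.0$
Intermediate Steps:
$f{\left(N \right)} = - 8 N$ ($f{\left(N \right)} = N 6 \frac{4}{-3} = 6 N 4 \left(- \frac{1}{3}\right) = 6 N \left(- \frac{4}{3}\right) = - 8 N$)
$\frac{1}{152 - 50} - 80 f{\left(11 \right)} = \frac{1}{152 - 50} - 80 \left(\left(-8\right) 11\right) = \frac{1}{102} - -7040 = \frac{1}{102} + 7040 = \frac{718081}{102}$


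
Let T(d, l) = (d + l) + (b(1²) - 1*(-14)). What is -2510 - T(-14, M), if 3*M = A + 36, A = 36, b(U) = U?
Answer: -2535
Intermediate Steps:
M = 24 (M = (36 + 36)/3 = (⅓)*72 = 24)
T(d, l) = 15 + d + l (T(d, l) = (d + l) + (1² - 1*(-14)) = (d + l) + (1 + 14) = (d + l) + 15 = 15 + d + l)
-2510 - T(-14, M) = -2510 - (15 - 14 + 24) = -2510 - 1*25 = -2510 - 25 = -2535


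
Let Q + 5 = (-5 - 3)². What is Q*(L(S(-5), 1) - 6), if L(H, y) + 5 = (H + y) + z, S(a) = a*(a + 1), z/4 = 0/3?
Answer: 590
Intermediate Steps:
Q = 59 (Q = -5 + (-5 - 3)² = -5 + (-8)² = -5 + 64 = 59)
z = 0 (z = 4*(0/3) = 4*(0*(⅓)) = 4*0 = 0)
S(a) = a*(1 + a)
L(H, y) = -5 + H + y (L(H, y) = -5 + ((H + y) + 0) = -5 + (H + y) = -5 + H + y)
Q*(L(S(-5), 1) - 6) = 59*((-5 - 5*(1 - 5) + 1) - 6) = 59*((-5 - 5*(-4) + 1) - 6) = 59*((-5 + 20 + 1) - 6) = 59*(16 - 6) = 59*10 = 590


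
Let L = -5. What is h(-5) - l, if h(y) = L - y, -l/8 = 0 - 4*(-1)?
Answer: 32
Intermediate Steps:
l = -32 (l = -8*(0 - 4*(-1)) = -8*(0 + 4) = -8*4 = -32)
h(y) = -5 - y
h(-5) - l = (-5 - 1*(-5)) - 1*(-32) = (-5 + 5) + 32 = 0 + 32 = 32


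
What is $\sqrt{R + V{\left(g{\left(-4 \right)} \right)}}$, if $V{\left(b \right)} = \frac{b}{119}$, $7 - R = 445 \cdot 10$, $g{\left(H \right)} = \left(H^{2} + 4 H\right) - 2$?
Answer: $\frac{i \sqrt{62917561}}{119} \approx 66.656 i$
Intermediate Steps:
$g{\left(H \right)} = -2 + H^{2} + 4 H$
$R = -4443$ ($R = 7 - 445 \cdot 10 = 7 - 4450 = -4443$)
$V{\left(b \right)} = \frac{b}{119}$ ($V{\left(b \right)} = b \frac{1}{119} = \frac{b}{119}$)
$\sqrt{R + V{\left(g{\left(-4 \right)} \right)}} = \sqrt{-4443 + \frac{-2 + \left(-4\right)^{2} + 4 \left(-4\right)}{119}} = \sqrt{-4443 + \frac{-2 + 16 - 16}{119}} = \sqrt{-4443 + \frac{1}{119} \left(-2\right)} = \sqrt{-4443 - \frac{2}{119}} = \sqrt{- \frac{528719}{119}} = \frac{i \sqrt{62917561}}{119}$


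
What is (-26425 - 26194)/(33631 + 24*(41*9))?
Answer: -52619/42487 ≈ -1.2385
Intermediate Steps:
(-26425 - 26194)/(33631 + 24*(41*9)) = -52619/(33631 + 24*369) = -52619/(33631 + 8856) = -52619/42487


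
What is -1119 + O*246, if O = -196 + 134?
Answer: -16371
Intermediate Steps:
O = -62
-1119 + O*246 = -1119 - 62*246 = -1119 - 15252 = -16371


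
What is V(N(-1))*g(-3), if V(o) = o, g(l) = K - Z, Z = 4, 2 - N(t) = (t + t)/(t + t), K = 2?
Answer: -2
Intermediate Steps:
N(t) = 1 (N(t) = 2 - (t + t)/(t + t) = 2 - 2*t/(2*t) = 2 - 2*t*1/(2*t) = 2 - 1*1 = 2 - 1 = 1)
g(l) = -2 (g(l) = 2 - 1*4 = 2 - 4 = -2)
V(N(-1))*g(-3) = 1*(-2) = -2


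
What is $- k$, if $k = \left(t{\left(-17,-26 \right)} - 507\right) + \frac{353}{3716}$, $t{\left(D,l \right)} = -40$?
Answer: $\frac{2032299}{3716} \approx 546.91$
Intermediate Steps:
$k = - \frac{2032299}{3716}$ ($k = \left(-40 - 507\right) + \frac{353}{3716} = -547 + 353 \cdot \frac{1}{3716} = -547 + \frac{353}{3716} = - \frac{2032299}{3716} \approx -546.91$)
$- k = \left(-1\right) \left(- \frac{2032299}{3716}\right) = \frac{2032299}{3716}$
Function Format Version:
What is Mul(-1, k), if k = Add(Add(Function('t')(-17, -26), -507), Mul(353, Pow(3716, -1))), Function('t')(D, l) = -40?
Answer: Rational(2032299, 3716) ≈ 546.91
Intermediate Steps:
k = Rational(-2032299, 3716) (k = Add(Add(-40, -507), Mul(353, Pow(3716, -1))) = Add(-547, Mul(353, Rational(1, 3716))) = Add(-547, Rational(353, 3716)) = Rational(-2032299, 3716) ≈ -546.91)
Mul(-1, k) = Mul(-1, Rational(-2032299, 3716)) = Rational(2032299, 3716)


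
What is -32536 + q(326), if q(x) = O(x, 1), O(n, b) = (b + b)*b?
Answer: -32534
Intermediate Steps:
O(n, b) = 2*b**2 (O(n, b) = (2*b)*b = 2*b**2)
q(x) = 2 (q(x) = 2*1**2 = 2*1 = 2)
-32536 + q(326) = -32536 + 2 = -32534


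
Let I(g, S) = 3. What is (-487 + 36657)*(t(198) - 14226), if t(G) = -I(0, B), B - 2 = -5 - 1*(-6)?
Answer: -514662930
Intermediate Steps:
B = 3 (B = 2 + (-5 - 1*(-6)) = 2 + (-5 + 6) = 2 + 1 = 3)
t(G) = -3 (t(G) = -1*3 = -3)
(-487 + 36657)*(t(198) - 14226) = (-487 + 36657)*(-3 - 14226) = 36170*(-14229) = -514662930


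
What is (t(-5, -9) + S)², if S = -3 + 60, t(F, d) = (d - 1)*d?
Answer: 21609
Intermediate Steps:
t(F, d) = d*(-1 + d) (t(F, d) = (-1 + d)*d = d*(-1 + d))
S = 57
(t(-5, -9) + S)² = (-9*(-1 - 9) + 57)² = (-9*(-10) + 57)² = (90 + 57)² = 147² = 21609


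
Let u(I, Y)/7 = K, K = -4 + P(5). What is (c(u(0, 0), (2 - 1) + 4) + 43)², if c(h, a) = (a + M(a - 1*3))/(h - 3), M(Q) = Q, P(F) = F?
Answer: 32041/16 ≈ 2002.6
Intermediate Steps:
K = 1 (K = -4 + 5 = 1)
u(I, Y) = 7 (u(I, Y) = 7*1 = 7)
c(h, a) = (-3 + 2*a)/(-3 + h) (c(h, a) = (a + (a - 1*3))/(h - 3) = (a + (a - 3))/(-3 + h) = (a + (-3 + a))/(-3 + h) = (-3 + 2*a)/(-3 + h))
(c(u(0, 0), (2 - 1) + 4) + 43)² = ((-3 + 2*((2 - 1) + 4))/(-3 + 7) + 43)² = ((-3 + 2*(1 + 4))/4 + 43)² = ((-3 + 2*5)/4 + 43)² = ((-3 + 10)/4 + 43)² = ((¼)*7 + 43)² = (7/4 + 43)² = (179/4)² = 32041/16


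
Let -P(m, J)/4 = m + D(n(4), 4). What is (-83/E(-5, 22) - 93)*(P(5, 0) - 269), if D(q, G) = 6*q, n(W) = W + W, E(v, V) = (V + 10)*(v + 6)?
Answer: 1471379/32 ≈ 45981.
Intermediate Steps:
E(v, V) = (6 + v)*(10 + V) (E(v, V) = (10 + V)*(6 + v) = (6 + v)*(10 + V))
n(W) = 2*W
P(m, J) = -192 - 4*m (P(m, J) = -4*(m + 6*(2*4)) = -4*(m + 6*8) = -4*(m + 48) = -4*(48 + m) = -192 - 4*m)
(-83/E(-5, 22) - 93)*(P(5, 0) - 269) = (-83/(60 + 6*22 + 10*(-5) + 22*(-5)) - 93)*((-192 - 4*5) - 269) = (-83/(60 + 132 - 50 - 110) - 93)*((-192 - 20) - 269) = (-83/32 - 93)*(-212 - 269) = (-83*1/32 - 93)*(-481) = (-83/32 - 93)*(-481) = -3059/32*(-481) = 1471379/32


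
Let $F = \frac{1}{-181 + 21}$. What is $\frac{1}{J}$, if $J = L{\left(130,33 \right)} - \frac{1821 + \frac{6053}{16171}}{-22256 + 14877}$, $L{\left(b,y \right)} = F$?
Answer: $\frac{19092129440}{4593225231} \approx 4.1566$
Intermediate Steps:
$F = - \frac{1}{160}$ ($F = \frac{1}{-160} = - \frac{1}{160} \approx -0.00625$)
$L{\left(b,y \right)} = - \frac{1}{160}$
$J = \frac{4593225231}{19092129440}$ ($J = - \frac{1}{160} - \frac{1821 + \frac{6053}{16171}}{-22256 + 14877} = - \frac{1}{160} - \frac{1821 + 6053 \cdot \frac{1}{16171}}{-7379} = - \frac{1}{160} - \left(1821 + \frac{6053}{16171}\right) \left(- \frac{1}{7379}\right) = - \frac{1}{160} - \frac{29453444}{16171} \left(- \frac{1}{7379}\right) = - \frac{1}{160} - - \frac{29453444}{119325809} = - \frac{1}{160} + \frac{29453444}{119325809} = \frac{4593225231}{19092129440} \approx 0.24058$)
$\frac{1}{J} = \frac{1}{\frac{4593225231}{19092129440}} = \frac{19092129440}{4593225231}$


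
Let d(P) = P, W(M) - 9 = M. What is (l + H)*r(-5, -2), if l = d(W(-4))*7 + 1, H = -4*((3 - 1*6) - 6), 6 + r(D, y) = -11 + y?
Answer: -1368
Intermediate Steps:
W(M) = 9 + M
r(D, y) = -17 + y (r(D, y) = -6 + (-11 + y) = -17 + y)
H = 36 (H = -4*((3 - 6) - 6) = -4*(-3 - 6) = -4*(-9) = 36)
l = 36 (l = (9 - 4)*7 + 1 = 5*7 + 1 = 35 + 1 = 36)
(l + H)*r(-5, -2) = (36 + 36)*(-17 - 2) = 72*(-19) = -1368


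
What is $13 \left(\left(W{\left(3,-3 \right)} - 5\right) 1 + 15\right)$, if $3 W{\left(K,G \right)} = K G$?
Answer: $91$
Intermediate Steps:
$W{\left(K,G \right)} = \frac{G K}{3}$ ($W{\left(K,G \right)} = \frac{K G}{3} = \frac{G K}{3}$)
$13 \left(\left(W{\left(3,-3 \right)} - 5\right) 1 + 15\right) = 13 \left(\left(\frac{1}{3} \left(-3\right) 3 - 5\right) 1 + 15\right) = 13 \left(\left(-3 - 5\right) 1 + 15\right) = 13 \left(\left(-8\right) 1 + 15\right) = 13 \left(-8 + 15\right) = 13 \cdot 7 = 91$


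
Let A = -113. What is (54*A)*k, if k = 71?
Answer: -433242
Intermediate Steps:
(54*A)*k = (54*(-113))*71 = -6102*71 = -433242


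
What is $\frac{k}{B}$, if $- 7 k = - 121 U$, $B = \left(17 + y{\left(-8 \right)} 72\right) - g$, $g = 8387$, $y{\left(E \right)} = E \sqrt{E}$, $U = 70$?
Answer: $- \frac{93775}{673251} + \frac{38720 i \sqrt{2}}{2019753} \approx -0.13929 + 0.027111 i$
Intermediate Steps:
$y{\left(E \right)} = E^{\frac{3}{2}}$
$B = -8370 - 1152 i \sqrt{2}$ ($B = \left(17 + \left(-8\right)^{\frac{3}{2}} \cdot 72\right) - 8387 = \left(17 + - 16 i \sqrt{2} \cdot 72\right) - 8387 = \left(17 - 1152 i \sqrt{2}\right) - 8387 = -8370 - 1152 i \sqrt{2} \approx -8370.0 - 1629.2 i$)
$k = 1210$ ($k = - \frac{\left(-121\right) 70}{7} = \left(- \frac{1}{7}\right) \left(-8470\right) = 1210$)
$\frac{k}{B} = \frac{1210}{-8370 - 1152 i \sqrt{2}}$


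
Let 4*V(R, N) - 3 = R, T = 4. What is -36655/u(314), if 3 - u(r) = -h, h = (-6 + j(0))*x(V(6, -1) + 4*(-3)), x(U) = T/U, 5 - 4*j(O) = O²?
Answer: -1429545/193 ≈ -7407.0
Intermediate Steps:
V(R, N) = ¾ + R/4
j(O) = 5/4 - O²/4
x(U) = 4/U
h = 76/39 (h = (-6 + (5/4 - ¼*0²))*(4/((¾ + (¼)*6) + 4*(-3))) = (-6 + (5/4 - ¼*0))*(4/((¾ + 3/2) - 12)) = (-6 + (5/4 + 0))*(4/(9/4 - 12)) = (-6 + 5/4)*(4/(-39/4)) = -19*(-4)/39 = -19/4*(-16/39) = 76/39 ≈ 1.9487)
u(r) = 193/39 (u(r) = 3 - (-1)*76/39 = 3 - 1*(-76/39) = 3 + 76/39 = 193/39)
-36655/u(314) = -36655/193/39 = -36655*39/193 = -1429545/193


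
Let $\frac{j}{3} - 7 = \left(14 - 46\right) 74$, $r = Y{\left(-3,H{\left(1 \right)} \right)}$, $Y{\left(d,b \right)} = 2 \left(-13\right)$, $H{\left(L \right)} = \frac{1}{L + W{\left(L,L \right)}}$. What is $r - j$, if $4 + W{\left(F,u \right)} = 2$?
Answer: $7057$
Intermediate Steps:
$W{\left(F,u \right)} = -2$ ($W{\left(F,u \right)} = -4 + 2 = -2$)
$H{\left(L \right)} = \frac{1}{-2 + L}$ ($H{\left(L \right)} = \frac{1}{L - 2} = \frac{1}{-2 + L}$)
$Y{\left(d,b \right)} = -26$
$r = -26$
$j = -7083$ ($j = 21 + 3 \left(14 - 46\right) 74 = 21 + 3 \left(\left(-32\right) 74\right) = 21 + 3 \left(-2368\right) = 21 - 7104 = -7083$)
$r - j = -26 - -7083 = -26 + 7083 = 7057$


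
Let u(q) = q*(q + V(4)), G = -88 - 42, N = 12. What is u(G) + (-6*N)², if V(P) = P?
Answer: 21564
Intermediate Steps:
G = -130
u(q) = q*(4 + q) (u(q) = q*(q + 4) = q*(4 + q))
u(G) + (-6*N)² = -130*(4 - 130) + (-6*12)² = -130*(-126) + (-72)² = 16380 + 5184 = 21564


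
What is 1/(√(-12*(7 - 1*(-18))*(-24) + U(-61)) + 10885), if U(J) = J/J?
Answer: 10885/118476024 - √7201/118476024 ≈ 9.1159e-5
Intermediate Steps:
U(J) = 1
1/(√(-12*(7 - 1*(-18))*(-24) + U(-61)) + 10885) = 1/(√(-12*(7 - 1*(-18))*(-24) + 1) + 10885) = 1/(√(-12*(7 + 18)*(-24) + 1) + 10885) = 1/(√(-12*25*(-24) + 1) + 10885) = 1/(√(-300*(-24) + 1) + 10885) = 1/(√(7200 + 1) + 10885) = 1/(√7201 + 10885) = 1/(10885 + √7201)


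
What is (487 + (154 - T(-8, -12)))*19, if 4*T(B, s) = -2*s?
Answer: 12065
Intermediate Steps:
T(B, s) = -s/2 (T(B, s) = (-2*s)/4 = -s/2)
(487 + (154 - T(-8, -12)))*19 = (487 + (154 - (-1)*(-12)/2))*19 = (487 + (154 - 1*6))*19 = (487 + (154 - 6))*19 = (487 + 148)*19 = 635*19 = 12065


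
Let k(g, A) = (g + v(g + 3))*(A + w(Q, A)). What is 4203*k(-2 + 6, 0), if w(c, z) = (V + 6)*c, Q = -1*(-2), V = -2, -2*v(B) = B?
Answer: 16812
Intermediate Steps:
v(B) = -B/2
Q = 2
w(c, z) = 4*c (w(c, z) = (-2 + 6)*c = 4*c)
k(g, A) = (8 + A)*(-3/2 + g/2) (k(g, A) = (g - (g + 3)/2)*(A + 4*2) = (g - (3 + g)/2)*(A + 8) = (g + (-3/2 - g/2))*(8 + A) = (-3/2 + g/2)*(8 + A) = (8 + A)*(-3/2 + g/2))
4203*k(-2 + 6, 0) = 4203*(-12 + 4*(-2 + 6) - 3/2*0 + (½)*0*(-2 + 6)) = 4203*(-12 + 4*4 + 0 + (½)*0*4) = 4203*(-12 + 16 + 0 + 0) = 4203*4 = 16812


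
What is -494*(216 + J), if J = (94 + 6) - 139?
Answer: -87438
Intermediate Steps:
J = -39 (J = 100 - 139 = -39)
-494*(216 + J) = -494*(216 - 39) = -494*177 = -1*87438 = -87438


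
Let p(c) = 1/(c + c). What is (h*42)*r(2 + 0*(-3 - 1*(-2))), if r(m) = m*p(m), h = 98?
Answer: 2058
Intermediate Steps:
p(c) = 1/(2*c)
r(m) = 1/2 (r(m) = m*(1/(2*m)) = 1/2)
(h*42)*r(2 + 0*(-3 - 1*(-2))) = (98*42)*(1/2) = 4116*(1/2) = 2058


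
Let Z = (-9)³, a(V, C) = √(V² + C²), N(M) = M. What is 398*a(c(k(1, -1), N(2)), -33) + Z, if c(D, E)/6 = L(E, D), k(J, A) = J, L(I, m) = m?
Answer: -729 + 5970*√5 ≈ 12620.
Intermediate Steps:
c(D, E) = 6*D
a(V, C) = √(C² + V²)
Z = -729
398*a(c(k(1, -1), N(2)), -33) + Z = 398*√((-33)² + (6*1)²) - 729 = 398*√(1089 + 6²) - 729 = 398*√(1089 + 36) - 729 = 398*√1125 - 729 = 398*(15*√5) - 729 = 5970*√5 - 729 = -729 + 5970*√5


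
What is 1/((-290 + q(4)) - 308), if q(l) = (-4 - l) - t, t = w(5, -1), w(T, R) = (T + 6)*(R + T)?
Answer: -1/650 ≈ -0.0015385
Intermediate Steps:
w(T, R) = (6 + T)*(R + T)
t = 44 (t = 5**2 + 6*(-1) + 6*5 - 1*5 = 25 - 6 + 30 - 5 = 44)
q(l) = -48 - l (q(l) = (-4 - l) - 1*44 = (-4 - l) - 44 = -48 - l)
1/((-290 + q(4)) - 308) = 1/((-290 + (-48 - 1*4)) - 308) = 1/((-290 + (-48 - 4)) - 308) = 1/((-290 - 52) - 308) = 1/(-342 - 308) = 1/(-650) = -1/650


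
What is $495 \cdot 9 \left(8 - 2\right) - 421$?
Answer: $26309$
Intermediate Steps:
$495 \cdot 9 \left(8 - 2\right) - 421 = 495 \cdot 9 \cdot 6 - 421 = 495 \cdot 54 - 421 = 26730 - 421 = 26309$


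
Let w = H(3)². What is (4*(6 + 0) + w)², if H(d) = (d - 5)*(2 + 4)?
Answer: 28224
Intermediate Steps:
H(d) = -30 + 6*d (H(d) = (-5 + d)*6 = -30 + 6*d)
w = 144 (w = (-30 + 6*3)² = (-30 + 18)² = (-12)² = 144)
(4*(6 + 0) + w)² = (4*(6 + 0) + 144)² = (4*6 + 144)² = (24 + 144)² = 168² = 28224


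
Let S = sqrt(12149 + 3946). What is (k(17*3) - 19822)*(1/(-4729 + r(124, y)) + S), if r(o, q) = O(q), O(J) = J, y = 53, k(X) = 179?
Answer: 19643/4676 - 19643*sqrt(16095) ≈ -2.4920e+6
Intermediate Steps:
S = sqrt(16095) ≈ 126.87
r(o, q) = q
(k(17*3) - 19822)*(1/(-4729 + r(124, y)) + S) = (179 - 19822)*(1/(-4729 + 53) + sqrt(16095)) = -19643*(1/(-4676) + sqrt(16095)) = -19643*(-1/4676 + sqrt(16095)) = 19643/4676 - 19643*sqrt(16095)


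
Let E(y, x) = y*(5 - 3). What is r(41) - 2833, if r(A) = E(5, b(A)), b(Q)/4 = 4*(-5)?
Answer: -2823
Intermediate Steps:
b(Q) = -80 (b(Q) = 4*(4*(-5)) = 4*(-20) = -80)
E(y, x) = 2*y (E(y, x) = y*2 = 2*y)
r(A) = 10 (r(A) = 2*5 = 10)
r(41) - 2833 = 10 - 2833 = -2823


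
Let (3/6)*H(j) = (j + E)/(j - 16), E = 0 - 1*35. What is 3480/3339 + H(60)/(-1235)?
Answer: 6297875/6048042 ≈ 1.0413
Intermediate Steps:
E = -35 (E = 0 - 35 = -35)
H(j) = 2*(-35 + j)/(-16 + j) (H(j) = 2*((j - 35)/(j - 16)) = 2*((-35 + j)/(-16 + j)) = 2*(-35 + j)/(-16 + j))
3480/3339 + H(60)/(-1235) = 3480/3339 + (2*(-35 + 60)/(-16 + 60))/(-1235) = 3480*(1/3339) + (2*25/44)*(-1/1235) = 1160/1113 + (2*(1/44)*25)*(-1/1235) = 1160/1113 + (25/22)*(-1/1235) = 1160/1113 - 5/5434 = 6297875/6048042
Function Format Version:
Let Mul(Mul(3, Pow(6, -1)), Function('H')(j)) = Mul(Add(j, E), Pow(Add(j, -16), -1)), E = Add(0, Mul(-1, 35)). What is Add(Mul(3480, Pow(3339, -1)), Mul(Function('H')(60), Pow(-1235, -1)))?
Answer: Rational(6297875, 6048042) ≈ 1.0413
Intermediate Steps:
E = -35 (E = Add(0, -35) = -35)
Function('H')(j) = Mul(2, Pow(Add(-16, j), -1), Add(-35, j)) (Function('H')(j) = Mul(2, Mul(Add(j, -35), Pow(Add(j, -16), -1))) = Mul(2, Mul(Add(-35, j), Pow(Add(-16, j), -1))) = Mul(2, Mul(Pow(Add(-16, j), -1), Add(-35, j))) = Mul(2, Pow(Add(-16, j), -1), Add(-35, j)))
Add(Mul(3480, Pow(3339, -1)), Mul(Function('H')(60), Pow(-1235, -1))) = Add(Mul(3480, Pow(3339, -1)), Mul(Mul(2, Pow(Add(-16, 60), -1), Add(-35, 60)), Pow(-1235, -1))) = Add(Mul(3480, Rational(1, 3339)), Mul(Mul(2, Pow(44, -1), 25), Rational(-1, 1235))) = Add(Rational(1160, 1113), Mul(Mul(2, Rational(1, 44), 25), Rational(-1, 1235))) = Add(Rational(1160, 1113), Mul(Rational(25, 22), Rational(-1, 1235))) = Add(Rational(1160, 1113), Rational(-5, 5434)) = Rational(6297875, 6048042)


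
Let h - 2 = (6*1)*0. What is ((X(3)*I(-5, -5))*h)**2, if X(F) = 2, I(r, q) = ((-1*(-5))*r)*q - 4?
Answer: 234256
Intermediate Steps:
I(r, q) = -4 + 5*q*r (I(r, q) = (5*r)*q - 4 = 5*q*r - 4 = -4 + 5*q*r)
h = 2 (h = 2 + (6*1)*0 = 2 + 6*0 = 2 + 0 = 2)
((X(3)*I(-5, -5))*h)**2 = ((2*(-4 + 5*(-5)*(-5)))*2)**2 = ((2*(-4 + 125))*2)**2 = ((2*121)*2)**2 = (242*2)**2 = 484**2 = 234256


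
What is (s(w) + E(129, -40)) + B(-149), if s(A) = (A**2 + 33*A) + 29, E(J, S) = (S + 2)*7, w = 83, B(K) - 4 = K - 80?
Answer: 9166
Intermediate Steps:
B(K) = -76 + K (B(K) = 4 + (K - 80) = 4 + (-80 + K) = -76 + K)
E(J, S) = 14 + 7*S (E(J, S) = (2 + S)*7 = 14 + 7*S)
s(A) = 29 + A**2 + 33*A
(s(w) + E(129, -40)) + B(-149) = ((29 + 83**2 + 33*83) + (14 + 7*(-40))) + (-76 - 149) = ((29 + 6889 + 2739) + (14 - 280)) - 225 = (9657 - 266) - 225 = 9391 - 225 = 9166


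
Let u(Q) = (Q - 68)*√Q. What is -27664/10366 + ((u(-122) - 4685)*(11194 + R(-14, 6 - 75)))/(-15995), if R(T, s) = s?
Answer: 53983991307/16580417 + 422750*I*√122/3199 ≈ 3255.9 + 1459.7*I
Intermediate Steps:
u(Q) = √Q*(-68 + Q) (u(Q) = (-68 + Q)*√Q = √Q*(-68 + Q))
-27664/10366 + ((u(-122) - 4685)*(11194 + R(-14, 6 - 75)))/(-15995) = -27664/10366 + ((√(-122)*(-68 - 122) - 4685)*(11194 + (6 - 75)))/(-15995) = -27664*1/10366 + (((I*√122)*(-190) - 4685)*(11194 - 69))*(-1/15995) = -13832/5183 + ((-190*I*√122 - 4685)*11125)*(-1/15995) = -13832/5183 + ((-4685 - 190*I*√122)*11125)*(-1/15995) = -13832/5183 + (-52120625 - 2113750*I*√122)*(-1/15995) = -13832/5183 + (10424125/3199 + 422750*I*√122/3199) = 53983991307/16580417 + 422750*I*√122/3199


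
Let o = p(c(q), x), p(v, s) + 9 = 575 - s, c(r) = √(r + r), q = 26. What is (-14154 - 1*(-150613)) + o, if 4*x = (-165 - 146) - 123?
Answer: 274267/2 ≈ 1.3713e+5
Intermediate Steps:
c(r) = √2*√r (c(r) = √(2*r) = √2*√r)
x = -217/2 (x = ((-165 - 146) - 123)/4 = (-311 - 123)/4 = (¼)*(-434) = -217/2 ≈ -108.50)
p(v, s) = 566 - s (p(v, s) = -9 + (575 - s) = 566 - s)
o = 1349/2 (o = 566 - 1*(-217/2) = 566 + 217/2 = 1349/2 ≈ 674.50)
(-14154 - 1*(-150613)) + o = (-14154 - 1*(-150613)) + 1349/2 = (-14154 + 150613) + 1349/2 = 136459 + 1349/2 = 274267/2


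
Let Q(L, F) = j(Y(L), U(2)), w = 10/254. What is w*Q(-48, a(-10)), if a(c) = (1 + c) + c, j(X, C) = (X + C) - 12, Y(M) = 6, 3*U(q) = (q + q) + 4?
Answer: -50/381 ≈ -0.13123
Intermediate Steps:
w = 5/127 (w = 10*(1/254) = 5/127 ≈ 0.039370)
U(q) = 4/3 + 2*q/3 (U(q) = ((q + q) + 4)/3 = (2*q + 4)/3 = (4 + 2*q)/3 = 4/3 + 2*q/3)
j(X, C) = -12 + C + X (j(X, C) = (C + X) - 12 = -12 + C + X)
a(c) = 1 + 2*c
Q(L, F) = -10/3 (Q(L, F) = -12 + (4/3 + (⅔)*2) + 6 = -12 + (4/3 + 4/3) + 6 = -12 + 8/3 + 6 = -10/3)
w*Q(-48, a(-10)) = (5/127)*(-10/3) = -50/381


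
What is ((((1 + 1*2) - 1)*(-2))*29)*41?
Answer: -4756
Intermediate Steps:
((((1 + 1*2) - 1)*(-2))*29)*41 = ((((1 + 2) - 1)*(-2))*29)*41 = (((3 - 1)*(-2))*29)*41 = ((2*(-2))*29)*41 = -4*29*41 = -116*41 = -4756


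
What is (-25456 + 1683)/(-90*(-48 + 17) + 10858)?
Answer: -23773/13648 ≈ -1.7419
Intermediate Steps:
(-25456 + 1683)/(-90*(-48 + 17) + 10858) = -23773/(-90*(-31) + 10858) = -23773/(2790 + 10858) = -23773/13648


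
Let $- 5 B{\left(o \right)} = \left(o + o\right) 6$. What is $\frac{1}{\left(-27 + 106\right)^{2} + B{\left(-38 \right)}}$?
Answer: $\frac{5}{31661} \approx 0.00015792$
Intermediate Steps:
$B{\left(o \right)} = - \frac{12 o}{5}$ ($B{\left(o \right)} = - \frac{\left(o + o\right) 6}{5} = - \frac{2 o 6}{5} = - \frac{12 o}{5}$)
$\frac{1}{\left(-27 + 106\right)^{2} + B{\left(-38 \right)}} = \frac{1}{\left(-27 + 106\right)^{2} - - \frac{456}{5}} = \frac{1}{79^{2} + \frac{456}{5}} = \frac{1}{6241 + \frac{456}{5}} = \frac{1}{\frac{31661}{5}} = \frac{5}{31661}$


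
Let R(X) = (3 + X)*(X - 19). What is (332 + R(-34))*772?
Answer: 1524700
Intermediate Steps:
R(X) = (-19 + X)*(3 + X) (R(X) = (3 + X)*(-19 + X) = (-19 + X)*(3 + X))
(332 + R(-34))*772 = (332 + (-57 + (-34)**2 - 16*(-34)))*772 = (332 + (-57 + 1156 + 544))*772 = (332 + 1643)*772 = 1975*772 = 1524700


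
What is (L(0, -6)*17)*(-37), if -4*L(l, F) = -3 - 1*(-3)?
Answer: 0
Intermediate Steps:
L(l, F) = 0 (L(l, F) = -(-3 - 1*(-3))/4 = -(-3 + 3)/4 = -¼*0 = 0)
(L(0, -6)*17)*(-37) = (0*17)*(-37) = 0*(-37) = 0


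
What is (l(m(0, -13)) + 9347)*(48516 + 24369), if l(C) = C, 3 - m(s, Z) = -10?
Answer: 682203600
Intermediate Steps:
m(s, Z) = 13 (m(s, Z) = 3 - 1*(-10) = 3 + 10 = 13)
(l(m(0, -13)) + 9347)*(48516 + 24369) = (13 + 9347)*(48516 + 24369) = 9360*72885 = 682203600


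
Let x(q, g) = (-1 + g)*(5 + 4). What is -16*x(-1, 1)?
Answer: 0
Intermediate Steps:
x(q, g) = -9 + 9*g (x(q, g) = (-1 + g)*9 = -9 + 9*g)
-16*x(-1, 1) = -16*(-9 + 9*1) = -16*(-9 + 9) = -16*0 = 0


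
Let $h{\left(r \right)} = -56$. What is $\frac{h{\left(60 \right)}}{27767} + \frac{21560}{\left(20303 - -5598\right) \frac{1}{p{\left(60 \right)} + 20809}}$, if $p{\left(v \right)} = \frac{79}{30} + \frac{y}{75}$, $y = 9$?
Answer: $\frac{186886355627636}{10787896005} \approx 17324.0$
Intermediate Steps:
$p{\left(v \right)} = \frac{413}{150}$ ($p{\left(v \right)} = \frac{79}{30} + \frac{9}{75} = 79 \cdot \frac{1}{30} + 9 \cdot \frac{1}{75} = \frac{79}{30} + \frac{3}{25} = \frac{413}{150}$)
$\frac{h{\left(60 \right)}}{27767} + \frac{21560}{\left(20303 - -5598\right) \frac{1}{p{\left(60 \right)} + 20809}} = - \frac{56}{27767} + \frac{21560}{\left(20303 - -5598\right) \frac{1}{\frac{413}{150} + 20809}} = \left(-56\right) \frac{1}{27767} + \frac{21560}{\left(20303 + \left(-382 + 5980\right)\right) \frac{1}{\frac{3121763}{150}}} = - \frac{56}{27767} + \frac{21560}{\left(20303 + 5598\right) \frac{150}{3121763}} = - \frac{56}{27767} + \frac{21560}{25901 \cdot \frac{150}{3121763}} = - \frac{56}{27767} + \frac{21560}{\frac{3885150}{3121763}} = - \frac{56}{27767} + 21560 \cdot \frac{3121763}{3885150} = - \frac{56}{27767} + \frac{6730521028}{388515} = \frac{186886355627636}{10787896005}$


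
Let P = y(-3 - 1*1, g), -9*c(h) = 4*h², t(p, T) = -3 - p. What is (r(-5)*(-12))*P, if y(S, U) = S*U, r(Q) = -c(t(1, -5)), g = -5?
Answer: -5120/3 ≈ -1706.7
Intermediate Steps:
c(h) = -4*h²/9
r(Q) = 64/9 (r(Q) = -(-4)*(-3 - 1*1)²/9 = -(-4)*(-3 - 1)²/9 = -(-4)*(-4)²/9 = -(-4)*16/9 = -1*(-64/9) = 64/9)
P = 20 (P = (-3 - 1*1)*(-5) = (-3 - 1)*(-5) = -4*(-5) = 20)
(r(-5)*(-12))*P = ((64/9)*(-12))*20 = -256/3*20 = -5120/3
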